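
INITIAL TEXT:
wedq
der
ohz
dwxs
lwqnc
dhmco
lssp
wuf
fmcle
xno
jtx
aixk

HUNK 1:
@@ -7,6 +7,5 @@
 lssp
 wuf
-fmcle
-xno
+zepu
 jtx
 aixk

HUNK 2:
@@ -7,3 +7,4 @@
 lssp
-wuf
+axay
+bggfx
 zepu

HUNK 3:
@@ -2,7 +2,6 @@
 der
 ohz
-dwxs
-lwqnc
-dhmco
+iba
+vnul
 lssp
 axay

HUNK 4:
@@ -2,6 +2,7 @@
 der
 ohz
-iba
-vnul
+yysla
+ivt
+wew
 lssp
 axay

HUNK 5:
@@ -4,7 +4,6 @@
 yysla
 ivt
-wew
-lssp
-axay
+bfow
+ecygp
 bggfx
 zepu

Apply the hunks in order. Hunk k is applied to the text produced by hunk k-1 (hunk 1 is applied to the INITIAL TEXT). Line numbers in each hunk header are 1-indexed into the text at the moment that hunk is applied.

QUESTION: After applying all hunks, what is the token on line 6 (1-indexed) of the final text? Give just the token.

Answer: bfow

Derivation:
Hunk 1: at line 7 remove [fmcle,xno] add [zepu] -> 11 lines: wedq der ohz dwxs lwqnc dhmco lssp wuf zepu jtx aixk
Hunk 2: at line 7 remove [wuf] add [axay,bggfx] -> 12 lines: wedq der ohz dwxs lwqnc dhmco lssp axay bggfx zepu jtx aixk
Hunk 3: at line 2 remove [dwxs,lwqnc,dhmco] add [iba,vnul] -> 11 lines: wedq der ohz iba vnul lssp axay bggfx zepu jtx aixk
Hunk 4: at line 2 remove [iba,vnul] add [yysla,ivt,wew] -> 12 lines: wedq der ohz yysla ivt wew lssp axay bggfx zepu jtx aixk
Hunk 5: at line 4 remove [wew,lssp,axay] add [bfow,ecygp] -> 11 lines: wedq der ohz yysla ivt bfow ecygp bggfx zepu jtx aixk
Final line 6: bfow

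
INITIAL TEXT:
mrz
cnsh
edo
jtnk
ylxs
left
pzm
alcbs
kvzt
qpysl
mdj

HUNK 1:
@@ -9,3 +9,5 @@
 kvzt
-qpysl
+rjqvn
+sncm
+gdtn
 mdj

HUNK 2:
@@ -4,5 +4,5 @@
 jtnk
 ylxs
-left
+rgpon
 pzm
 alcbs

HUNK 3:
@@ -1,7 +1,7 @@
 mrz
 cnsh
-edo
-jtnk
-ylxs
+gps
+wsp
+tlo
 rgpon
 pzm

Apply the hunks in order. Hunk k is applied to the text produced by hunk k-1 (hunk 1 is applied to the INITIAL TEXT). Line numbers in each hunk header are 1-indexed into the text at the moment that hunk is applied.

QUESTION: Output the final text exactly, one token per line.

Hunk 1: at line 9 remove [qpysl] add [rjqvn,sncm,gdtn] -> 13 lines: mrz cnsh edo jtnk ylxs left pzm alcbs kvzt rjqvn sncm gdtn mdj
Hunk 2: at line 4 remove [left] add [rgpon] -> 13 lines: mrz cnsh edo jtnk ylxs rgpon pzm alcbs kvzt rjqvn sncm gdtn mdj
Hunk 3: at line 1 remove [edo,jtnk,ylxs] add [gps,wsp,tlo] -> 13 lines: mrz cnsh gps wsp tlo rgpon pzm alcbs kvzt rjqvn sncm gdtn mdj

Answer: mrz
cnsh
gps
wsp
tlo
rgpon
pzm
alcbs
kvzt
rjqvn
sncm
gdtn
mdj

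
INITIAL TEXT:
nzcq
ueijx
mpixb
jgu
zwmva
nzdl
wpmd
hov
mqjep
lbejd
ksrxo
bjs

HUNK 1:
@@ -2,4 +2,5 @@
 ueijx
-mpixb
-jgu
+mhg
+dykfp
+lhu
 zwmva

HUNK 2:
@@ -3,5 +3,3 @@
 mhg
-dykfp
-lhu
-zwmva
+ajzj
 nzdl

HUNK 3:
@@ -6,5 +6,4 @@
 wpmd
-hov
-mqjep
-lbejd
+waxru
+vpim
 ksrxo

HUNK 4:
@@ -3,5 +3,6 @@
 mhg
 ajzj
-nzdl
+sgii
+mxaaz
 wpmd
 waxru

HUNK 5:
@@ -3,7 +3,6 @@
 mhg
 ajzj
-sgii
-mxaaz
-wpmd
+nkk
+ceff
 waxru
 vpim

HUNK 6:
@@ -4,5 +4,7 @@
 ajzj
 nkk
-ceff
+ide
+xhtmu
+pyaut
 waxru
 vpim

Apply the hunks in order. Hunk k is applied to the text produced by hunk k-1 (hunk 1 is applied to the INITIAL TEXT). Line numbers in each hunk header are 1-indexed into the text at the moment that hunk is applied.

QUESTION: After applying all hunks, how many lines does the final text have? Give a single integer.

Hunk 1: at line 2 remove [mpixb,jgu] add [mhg,dykfp,lhu] -> 13 lines: nzcq ueijx mhg dykfp lhu zwmva nzdl wpmd hov mqjep lbejd ksrxo bjs
Hunk 2: at line 3 remove [dykfp,lhu,zwmva] add [ajzj] -> 11 lines: nzcq ueijx mhg ajzj nzdl wpmd hov mqjep lbejd ksrxo bjs
Hunk 3: at line 6 remove [hov,mqjep,lbejd] add [waxru,vpim] -> 10 lines: nzcq ueijx mhg ajzj nzdl wpmd waxru vpim ksrxo bjs
Hunk 4: at line 3 remove [nzdl] add [sgii,mxaaz] -> 11 lines: nzcq ueijx mhg ajzj sgii mxaaz wpmd waxru vpim ksrxo bjs
Hunk 5: at line 3 remove [sgii,mxaaz,wpmd] add [nkk,ceff] -> 10 lines: nzcq ueijx mhg ajzj nkk ceff waxru vpim ksrxo bjs
Hunk 6: at line 4 remove [ceff] add [ide,xhtmu,pyaut] -> 12 lines: nzcq ueijx mhg ajzj nkk ide xhtmu pyaut waxru vpim ksrxo bjs
Final line count: 12

Answer: 12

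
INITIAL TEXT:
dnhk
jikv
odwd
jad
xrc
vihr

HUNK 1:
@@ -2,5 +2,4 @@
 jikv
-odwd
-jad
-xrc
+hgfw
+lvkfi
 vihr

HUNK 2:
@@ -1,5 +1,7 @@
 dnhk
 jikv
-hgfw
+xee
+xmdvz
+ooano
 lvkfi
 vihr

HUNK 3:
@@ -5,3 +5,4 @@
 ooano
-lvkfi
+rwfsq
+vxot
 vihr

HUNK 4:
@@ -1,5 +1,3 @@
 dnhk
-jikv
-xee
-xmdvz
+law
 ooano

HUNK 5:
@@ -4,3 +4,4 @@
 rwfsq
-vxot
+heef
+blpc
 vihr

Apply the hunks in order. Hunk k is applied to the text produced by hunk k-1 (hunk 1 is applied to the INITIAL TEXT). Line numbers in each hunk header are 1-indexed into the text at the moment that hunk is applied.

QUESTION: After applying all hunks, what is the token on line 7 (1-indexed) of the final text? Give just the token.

Hunk 1: at line 2 remove [odwd,jad,xrc] add [hgfw,lvkfi] -> 5 lines: dnhk jikv hgfw lvkfi vihr
Hunk 2: at line 1 remove [hgfw] add [xee,xmdvz,ooano] -> 7 lines: dnhk jikv xee xmdvz ooano lvkfi vihr
Hunk 3: at line 5 remove [lvkfi] add [rwfsq,vxot] -> 8 lines: dnhk jikv xee xmdvz ooano rwfsq vxot vihr
Hunk 4: at line 1 remove [jikv,xee,xmdvz] add [law] -> 6 lines: dnhk law ooano rwfsq vxot vihr
Hunk 5: at line 4 remove [vxot] add [heef,blpc] -> 7 lines: dnhk law ooano rwfsq heef blpc vihr
Final line 7: vihr

Answer: vihr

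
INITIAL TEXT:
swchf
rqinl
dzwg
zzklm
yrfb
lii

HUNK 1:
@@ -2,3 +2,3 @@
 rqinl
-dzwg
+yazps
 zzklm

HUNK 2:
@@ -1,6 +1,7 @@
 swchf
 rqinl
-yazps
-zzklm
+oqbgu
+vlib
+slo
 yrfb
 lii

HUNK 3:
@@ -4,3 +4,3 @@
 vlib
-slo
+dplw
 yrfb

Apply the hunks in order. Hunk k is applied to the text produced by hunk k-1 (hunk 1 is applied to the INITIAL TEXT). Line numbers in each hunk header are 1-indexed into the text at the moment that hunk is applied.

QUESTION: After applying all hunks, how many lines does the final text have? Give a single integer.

Answer: 7

Derivation:
Hunk 1: at line 2 remove [dzwg] add [yazps] -> 6 lines: swchf rqinl yazps zzklm yrfb lii
Hunk 2: at line 1 remove [yazps,zzklm] add [oqbgu,vlib,slo] -> 7 lines: swchf rqinl oqbgu vlib slo yrfb lii
Hunk 3: at line 4 remove [slo] add [dplw] -> 7 lines: swchf rqinl oqbgu vlib dplw yrfb lii
Final line count: 7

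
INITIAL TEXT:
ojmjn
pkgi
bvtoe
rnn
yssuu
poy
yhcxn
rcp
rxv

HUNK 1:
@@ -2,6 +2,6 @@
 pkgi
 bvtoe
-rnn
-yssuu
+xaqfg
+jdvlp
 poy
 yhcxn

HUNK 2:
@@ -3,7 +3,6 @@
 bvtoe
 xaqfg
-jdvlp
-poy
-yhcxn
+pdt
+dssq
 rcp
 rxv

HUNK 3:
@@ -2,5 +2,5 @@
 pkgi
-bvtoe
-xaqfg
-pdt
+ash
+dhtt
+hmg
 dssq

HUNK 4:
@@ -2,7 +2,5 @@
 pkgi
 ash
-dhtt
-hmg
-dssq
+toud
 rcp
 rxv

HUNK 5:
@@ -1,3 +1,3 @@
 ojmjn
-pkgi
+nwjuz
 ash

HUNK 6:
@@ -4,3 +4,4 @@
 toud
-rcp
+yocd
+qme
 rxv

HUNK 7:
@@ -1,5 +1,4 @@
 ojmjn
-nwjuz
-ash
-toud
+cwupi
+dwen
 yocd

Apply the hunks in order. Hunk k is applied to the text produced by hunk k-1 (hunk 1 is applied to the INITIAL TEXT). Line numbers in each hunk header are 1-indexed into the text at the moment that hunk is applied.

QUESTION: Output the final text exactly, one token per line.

Answer: ojmjn
cwupi
dwen
yocd
qme
rxv

Derivation:
Hunk 1: at line 2 remove [rnn,yssuu] add [xaqfg,jdvlp] -> 9 lines: ojmjn pkgi bvtoe xaqfg jdvlp poy yhcxn rcp rxv
Hunk 2: at line 3 remove [jdvlp,poy,yhcxn] add [pdt,dssq] -> 8 lines: ojmjn pkgi bvtoe xaqfg pdt dssq rcp rxv
Hunk 3: at line 2 remove [bvtoe,xaqfg,pdt] add [ash,dhtt,hmg] -> 8 lines: ojmjn pkgi ash dhtt hmg dssq rcp rxv
Hunk 4: at line 2 remove [dhtt,hmg,dssq] add [toud] -> 6 lines: ojmjn pkgi ash toud rcp rxv
Hunk 5: at line 1 remove [pkgi] add [nwjuz] -> 6 lines: ojmjn nwjuz ash toud rcp rxv
Hunk 6: at line 4 remove [rcp] add [yocd,qme] -> 7 lines: ojmjn nwjuz ash toud yocd qme rxv
Hunk 7: at line 1 remove [nwjuz,ash,toud] add [cwupi,dwen] -> 6 lines: ojmjn cwupi dwen yocd qme rxv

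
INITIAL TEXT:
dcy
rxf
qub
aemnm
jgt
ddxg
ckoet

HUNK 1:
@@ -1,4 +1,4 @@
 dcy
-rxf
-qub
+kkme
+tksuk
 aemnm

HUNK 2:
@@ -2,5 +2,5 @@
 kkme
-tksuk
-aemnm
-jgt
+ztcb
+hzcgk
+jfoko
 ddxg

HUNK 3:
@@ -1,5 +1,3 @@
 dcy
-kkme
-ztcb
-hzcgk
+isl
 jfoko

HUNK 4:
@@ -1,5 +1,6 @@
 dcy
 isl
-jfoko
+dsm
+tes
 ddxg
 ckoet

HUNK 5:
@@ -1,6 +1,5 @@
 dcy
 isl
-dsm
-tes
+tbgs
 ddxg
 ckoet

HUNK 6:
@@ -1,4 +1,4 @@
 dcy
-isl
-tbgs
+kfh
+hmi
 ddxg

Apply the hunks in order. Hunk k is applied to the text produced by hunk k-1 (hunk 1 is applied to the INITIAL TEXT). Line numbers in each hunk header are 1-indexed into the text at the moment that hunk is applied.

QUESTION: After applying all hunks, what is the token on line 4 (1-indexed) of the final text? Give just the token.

Answer: ddxg

Derivation:
Hunk 1: at line 1 remove [rxf,qub] add [kkme,tksuk] -> 7 lines: dcy kkme tksuk aemnm jgt ddxg ckoet
Hunk 2: at line 2 remove [tksuk,aemnm,jgt] add [ztcb,hzcgk,jfoko] -> 7 lines: dcy kkme ztcb hzcgk jfoko ddxg ckoet
Hunk 3: at line 1 remove [kkme,ztcb,hzcgk] add [isl] -> 5 lines: dcy isl jfoko ddxg ckoet
Hunk 4: at line 1 remove [jfoko] add [dsm,tes] -> 6 lines: dcy isl dsm tes ddxg ckoet
Hunk 5: at line 1 remove [dsm,tes] add [tbgs] -> 5 lines: dcy isl tbgs ddxg ckoet
Hunk 6: at line 1 remove [isl,tbgs] add [kfh,hmi] -> 5 lines: dcy kfh hmi ddxg ckoet
Final line 4: ddxg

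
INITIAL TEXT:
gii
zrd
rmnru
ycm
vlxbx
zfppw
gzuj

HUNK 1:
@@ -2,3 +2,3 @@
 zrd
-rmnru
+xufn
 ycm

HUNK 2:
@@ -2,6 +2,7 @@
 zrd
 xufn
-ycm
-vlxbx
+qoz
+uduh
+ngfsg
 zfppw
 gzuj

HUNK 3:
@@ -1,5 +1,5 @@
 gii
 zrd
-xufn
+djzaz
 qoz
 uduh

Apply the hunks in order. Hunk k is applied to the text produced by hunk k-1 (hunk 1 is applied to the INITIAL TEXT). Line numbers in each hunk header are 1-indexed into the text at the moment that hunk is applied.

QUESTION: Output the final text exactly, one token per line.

Answer: gii
zrd
djzaz
qoz
uduh
ngfsg
zfppw
gzuj

Derivation:
Hunk 1: at line 2 remove [rmnru] add [xufn] -> 7 lines: gii zrd xufn ycm vlxbx zfppw gzuj
Hunk 2: at line 2 remove [ycm,vlxbx] add [qoz,uduh,ngfsg] -> 8 lines: gii zrd xufn qoz uduh ngfsg zfppw gzuj
Hunk 3: at line 1 remove [xufn] add [djzaz] -> 8 lines: gii zrd djzaz qoz uduh ngfsg zfppw gzuj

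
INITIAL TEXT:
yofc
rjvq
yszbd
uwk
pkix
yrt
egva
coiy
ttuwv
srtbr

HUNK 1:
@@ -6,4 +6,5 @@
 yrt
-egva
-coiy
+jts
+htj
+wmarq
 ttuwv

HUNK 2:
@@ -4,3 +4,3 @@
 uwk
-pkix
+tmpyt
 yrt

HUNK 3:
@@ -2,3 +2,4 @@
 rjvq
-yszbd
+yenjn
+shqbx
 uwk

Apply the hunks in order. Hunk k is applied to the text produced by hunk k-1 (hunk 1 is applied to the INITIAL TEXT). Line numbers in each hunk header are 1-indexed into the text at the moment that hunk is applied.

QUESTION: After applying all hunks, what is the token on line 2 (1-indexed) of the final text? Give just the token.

Hunk 1: at line 6 remove [egva,coiy] add [jts,htj,wmarq] -> 11 lines: yofc rjvq yszbd uwk pkix yrt jts htj wmarq ttuwv srtbr
Hunk 2: at line 4 remove [pkix] add [tmpyt] -> 11 lines: yofc rjvq yszbd uwk tmpyt yrt jts htj wmarq ttuwv srtbr
Hunk 3: at line 2 remove [yszbd] add [yenjn,shqbx] -> 12 lines: yofc rjvq yenjn shqbx uwk tmpyt yrt jts htj wmarq ttuwv srtbr
Final line 2: rjvq

Answer: rjvq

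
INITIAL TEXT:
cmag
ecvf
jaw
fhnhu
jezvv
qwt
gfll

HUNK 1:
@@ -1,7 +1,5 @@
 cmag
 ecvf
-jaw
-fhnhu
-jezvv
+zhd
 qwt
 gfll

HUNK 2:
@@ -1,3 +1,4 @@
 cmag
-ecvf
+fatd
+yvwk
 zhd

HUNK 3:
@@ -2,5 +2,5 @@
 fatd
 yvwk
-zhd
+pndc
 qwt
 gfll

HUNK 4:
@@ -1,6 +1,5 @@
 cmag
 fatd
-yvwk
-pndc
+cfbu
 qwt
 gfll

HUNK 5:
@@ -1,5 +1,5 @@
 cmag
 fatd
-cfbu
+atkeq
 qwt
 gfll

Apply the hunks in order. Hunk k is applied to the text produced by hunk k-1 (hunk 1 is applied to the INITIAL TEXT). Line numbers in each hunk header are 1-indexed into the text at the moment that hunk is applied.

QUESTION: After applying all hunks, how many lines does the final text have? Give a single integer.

Hunk 1: at line 1 remove [jaw,fhnhu,jezvv] add [zhd] -> 5 lines: cmag ecvf zhd qwt gfll
Hunk 2: at line 1 remove [ecvf] add [fatd,yvwk] -> 6 lines: cmag fatd yvwk zhd qwt gfll
Hunk 3: at line 2 remove [zhd] add [pndc] -> 6 lines: cmag fatd yvwk pndc qwt gfll
Hunk 4: at line 1 remove [yvwk,pndc] add [cfbu] -> 5 lines: cmag fatd cfbu qwt gfll
Hunk 5: at line 1 remove [cfbu] add [atkeq] -> 5 lines: cmag fatd atkeq qwt gfll
Final line count: 5

Answer: 5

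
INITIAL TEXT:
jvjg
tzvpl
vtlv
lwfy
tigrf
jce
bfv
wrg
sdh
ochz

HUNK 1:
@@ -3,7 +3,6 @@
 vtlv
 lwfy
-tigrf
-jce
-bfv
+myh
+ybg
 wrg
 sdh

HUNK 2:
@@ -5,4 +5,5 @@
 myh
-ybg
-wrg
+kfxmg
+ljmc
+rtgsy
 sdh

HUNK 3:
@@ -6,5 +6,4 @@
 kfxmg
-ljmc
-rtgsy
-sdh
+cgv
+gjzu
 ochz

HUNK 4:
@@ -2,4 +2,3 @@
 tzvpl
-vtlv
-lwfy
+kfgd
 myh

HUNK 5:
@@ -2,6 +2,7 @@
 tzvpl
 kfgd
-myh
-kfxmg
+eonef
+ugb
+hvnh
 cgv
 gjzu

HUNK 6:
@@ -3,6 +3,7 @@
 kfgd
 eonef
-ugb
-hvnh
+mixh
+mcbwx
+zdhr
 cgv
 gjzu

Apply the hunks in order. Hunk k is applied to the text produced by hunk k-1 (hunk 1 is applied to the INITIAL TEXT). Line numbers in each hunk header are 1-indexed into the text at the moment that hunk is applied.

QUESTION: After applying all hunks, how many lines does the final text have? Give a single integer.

Hunk 1: at line 3 remove [tigrf,jce,bfv] add [myh,ybg] -> 9 lines: jvjg tzvpl vtlv lwfy myh ybg wrg sdh ochz
Hunk 2: at line 5 remove [ybg,wrg] add [kfxmg,ljmc,rtgsy] -> 10 lines: jvjg tzvpl vtlv lwfy myh kfxmg ljmc rtgsy sdh ochz
Hunk 3: at line 6 remove [ljmc,rtgsy,sdh] add [cgv,gjzu] -> 9 lines: jvjg tzvpl vtlv lwfy myh kfxmg cgv gjzu ochz
Hunk 4: at line 2 remove [vtlv,lwfy] add [kfgd] -> 8 lines: jvjg tzvpl kfgd myh kfxmg cgv gjzu ochz
Hunk 5: at line 2 remove [myh,kfxmg] add [eonef,ugb,hvnh] -> 9 lines: jvjg tzvpl kfgd eonef ugb hvnh cgv gjzu ochz
Hunk 6: at line 3 remove [ugb,hvnh] add [mixh,mcbwx,zdhr] -> 10 lines: jvjg tzvpl kfgd eonef mixh mcbwx zdhr cgv gjzu ochz
Final line count: 10

Answer: 10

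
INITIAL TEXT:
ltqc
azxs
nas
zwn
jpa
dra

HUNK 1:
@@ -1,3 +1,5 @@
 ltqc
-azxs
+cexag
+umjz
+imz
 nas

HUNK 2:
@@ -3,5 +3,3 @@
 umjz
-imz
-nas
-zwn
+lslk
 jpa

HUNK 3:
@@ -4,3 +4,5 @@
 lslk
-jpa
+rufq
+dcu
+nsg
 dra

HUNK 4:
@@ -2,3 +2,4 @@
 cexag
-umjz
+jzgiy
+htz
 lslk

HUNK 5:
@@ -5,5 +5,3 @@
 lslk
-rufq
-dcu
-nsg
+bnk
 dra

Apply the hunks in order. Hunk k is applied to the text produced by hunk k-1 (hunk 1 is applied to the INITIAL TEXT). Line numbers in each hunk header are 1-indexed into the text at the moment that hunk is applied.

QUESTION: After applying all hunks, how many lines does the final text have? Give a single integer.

Hunk 1: at line 1 remove [azxs] add [cexag,umjz,imz] -> 8 lines: ltqc cexag umjz imz nas zwn jpa dra
Hunk 2: at line 3 remove [imz,nas,zwn] add [lslk] -> 6 lines: ltqc cexag umjz lslk jpa dra
Hunk 3: at line 4 remove [jpa] add [rufq,dcu,nsg] -> 8 lines: ltqc cexag umjz lslk rufq dcu nsg dra
Hunk 4: at line 2 remove [umjz] add [jzgiy,htz] -> 9 lines: ltqc cexag jzgiy htz lslk rufq dcu nsg dra
Hunk 5: at line 5 remove [rufq,dcu,nsg] add [bnk] -> 7 lines: ltqc cexag jzgiy htz lslk bnk dra
Final line count: 7

Answer: 7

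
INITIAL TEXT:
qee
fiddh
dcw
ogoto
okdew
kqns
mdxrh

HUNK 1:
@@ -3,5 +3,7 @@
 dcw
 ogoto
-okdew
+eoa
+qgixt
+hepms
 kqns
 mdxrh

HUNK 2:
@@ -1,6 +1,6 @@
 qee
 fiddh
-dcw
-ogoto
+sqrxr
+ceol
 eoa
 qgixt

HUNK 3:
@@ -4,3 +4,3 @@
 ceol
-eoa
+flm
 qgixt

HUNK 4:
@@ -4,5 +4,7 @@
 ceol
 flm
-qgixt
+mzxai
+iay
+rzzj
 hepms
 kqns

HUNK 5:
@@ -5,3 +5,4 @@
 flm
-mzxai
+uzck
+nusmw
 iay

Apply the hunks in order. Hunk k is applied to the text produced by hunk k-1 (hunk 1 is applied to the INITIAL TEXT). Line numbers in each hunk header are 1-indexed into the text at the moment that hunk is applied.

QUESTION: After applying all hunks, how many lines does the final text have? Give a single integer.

Hunk 1: at line 3 remove [okdew] add [eoa,qgixt,hepms] -> 9 lines: qee fiddh dcw ogoto eoa qgixt hepms kqns mdxrh
Hunk 2: at line 1 remove [dcw,ogoto] add [sqrxr,ceol] -> 9 lines: qee fiddh sqrxr ceol eoa qgixt hepms kqns mdxrh
Hunk 3: at line 4 remove [eoa] add [flm] -> 9 lines: qee fiddh sqrxr ceol flm qgixt hepms kqns mdxrh
Hunk 4: at line 4 remove [qgixt] add [mzxai,iay,rzzj] -> 11 lines: qee fiddh sqrxr ceol flm mzxai iay rzzj hepms kqns mdxrh
Hunk 5: at line 5 remove [mzxai] add [uzck,nusmw] -> 12 lines: qee fiddh sqrxr ceol flm uzck nusmw iay rzzj hepms kqns mdxrh
Final line count: 12

Answer: 12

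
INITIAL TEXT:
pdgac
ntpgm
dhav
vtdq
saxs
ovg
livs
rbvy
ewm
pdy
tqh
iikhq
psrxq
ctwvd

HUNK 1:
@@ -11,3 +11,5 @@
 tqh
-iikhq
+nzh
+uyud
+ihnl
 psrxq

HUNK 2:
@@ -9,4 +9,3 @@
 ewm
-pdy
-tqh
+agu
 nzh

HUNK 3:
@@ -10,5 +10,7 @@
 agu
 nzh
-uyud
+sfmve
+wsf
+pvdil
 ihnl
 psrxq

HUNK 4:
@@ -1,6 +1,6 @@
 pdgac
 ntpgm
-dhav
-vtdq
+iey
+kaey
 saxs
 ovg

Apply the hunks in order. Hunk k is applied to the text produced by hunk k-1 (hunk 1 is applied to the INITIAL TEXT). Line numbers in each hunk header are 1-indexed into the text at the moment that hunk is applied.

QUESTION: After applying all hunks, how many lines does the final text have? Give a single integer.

Hunk 1: at line 11 remove [iikhq] add [nzh,uyud,ihnl] -> 16 lines: pdgac ntpgm dhav vtdq saxs ovg livs rbvy ewm pdy tqh nzh uyud ihnl psrxq ctwvd
Hunk 2: at line 9 remove [pdy,tqh] add [agu] -> 15 lines: pdgac ntpgm dhav vtdq saxs ovg livs rbvy ewm agu nzh uyud ihnl psrxq ctwvd
Hunk 3: at line 10 remove [uyud] add [sfmve,wsf,pvdil] -> 17 lines: pdgac ntpgm dhav vtdq saxs ovg livs rbvy ewm agu nzh sfmve wsf pvdil ihnl psrxq ctwvd
Hunk 4: at line 1 remove [dhav,vtdq] add [iey,kaey] -> 17 lines: pdgac ntpgm iey kaey saxs ovg livs rbvy ewm agu nzh sfmve wsf pvdil ihnl psrxq ctwvd
Final line count: 17

Answer: 17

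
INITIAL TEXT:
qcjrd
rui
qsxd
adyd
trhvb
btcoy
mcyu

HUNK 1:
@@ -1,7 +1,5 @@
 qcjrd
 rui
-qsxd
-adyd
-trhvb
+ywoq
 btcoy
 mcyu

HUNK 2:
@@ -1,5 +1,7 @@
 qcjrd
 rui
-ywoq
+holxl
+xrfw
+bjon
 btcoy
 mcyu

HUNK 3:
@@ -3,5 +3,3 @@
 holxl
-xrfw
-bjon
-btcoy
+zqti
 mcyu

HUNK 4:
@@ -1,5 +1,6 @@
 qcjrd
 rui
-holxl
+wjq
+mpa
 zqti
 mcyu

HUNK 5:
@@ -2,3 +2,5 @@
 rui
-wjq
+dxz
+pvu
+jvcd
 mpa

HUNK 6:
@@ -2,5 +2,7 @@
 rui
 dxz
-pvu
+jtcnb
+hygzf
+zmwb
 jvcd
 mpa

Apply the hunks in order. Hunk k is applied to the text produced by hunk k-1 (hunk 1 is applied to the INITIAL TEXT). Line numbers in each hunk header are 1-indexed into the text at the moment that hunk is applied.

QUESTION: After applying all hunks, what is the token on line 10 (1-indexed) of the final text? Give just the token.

Answer: mcyu

Derivation:
Hunk 1: at line 1 remove [qsxd,adyd,trhvb] add [ywoq] -> 5 lines: qcjrd rui ywoq btcoy mcyu
Hunk 2: at line 1 remove [ywoq] add [holxl,xrfw,bjon] -> 7 lines: qcjrd rui holxl xrfw bjon btcoy mcyu
Hunk 3: at line 3 remove [xrfw,bjon,btcoy] add [zqti] -> 5 lines: qcjrd rui holxl zqti mcyu
Hunk 4: at line 1 remove [holxl] add [wjq,mpa] -> 6 lines: qcjrd rui wjq mpa zqti mcyu
Hunk 5: at line 2 remove [wjq] add [dxz,pvu,jvcd] -> 8 lines: qcjrd rui dxz pvu jvcd mpa zqti mcyu
Hunk 6: at line 2 remove [pvu] add [jtcnb,hygzf,zmwb] -> 10 lines: qcjrd rui dxz jtcnb hygzf zmwb jvcd mpa zqti mcyu
Final line 10: mcyu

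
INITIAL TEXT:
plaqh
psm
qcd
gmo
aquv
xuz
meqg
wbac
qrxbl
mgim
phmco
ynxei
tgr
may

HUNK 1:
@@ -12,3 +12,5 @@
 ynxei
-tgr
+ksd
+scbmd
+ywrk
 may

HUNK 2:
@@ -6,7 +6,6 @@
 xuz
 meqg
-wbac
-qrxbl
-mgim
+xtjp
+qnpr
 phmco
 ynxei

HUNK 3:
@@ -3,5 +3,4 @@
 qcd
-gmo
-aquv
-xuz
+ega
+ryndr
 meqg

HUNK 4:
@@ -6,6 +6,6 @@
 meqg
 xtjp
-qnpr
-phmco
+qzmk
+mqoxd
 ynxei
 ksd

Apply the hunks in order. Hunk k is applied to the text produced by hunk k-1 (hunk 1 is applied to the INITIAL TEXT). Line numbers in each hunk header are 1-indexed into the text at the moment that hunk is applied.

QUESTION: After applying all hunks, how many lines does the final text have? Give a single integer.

Hunk 1: at line 12 remove [tgr] add [ksd,scbmd,ywrk] -> 16 lines: plaqh psm qcd gmo aquv xuz meqg wbac qrxbl mgim phmco ynxei ksd scbmd ywrk may
Hunk 2: at line 6 remove [wbac,qrxbl,mgim] add [xtjp,qnpr] -> 15 lines: plaqh psm qcd gmo aquv xuz meqg xtjp qnpr phmco ynxei ksd scbmd ywrk may
Hunk 3: at line 3 remove [gmo,aquv,xuz] add [ega,ryndr] -> 14 lines: plaqh psm qcd ega ryndr meqg xtjp qnpr phmco ynxei ksd scbmd ywrk may
Hunk 4: at line 6 remove [qnpr,phmco] add [qzmk,mqoxd] -> 14 lines: plaqh psm qcd ega ryndr meqg xtjp qzmk mqoxd ynxei ksd scbmd ywrk may
Final line count: 14

Answer: 14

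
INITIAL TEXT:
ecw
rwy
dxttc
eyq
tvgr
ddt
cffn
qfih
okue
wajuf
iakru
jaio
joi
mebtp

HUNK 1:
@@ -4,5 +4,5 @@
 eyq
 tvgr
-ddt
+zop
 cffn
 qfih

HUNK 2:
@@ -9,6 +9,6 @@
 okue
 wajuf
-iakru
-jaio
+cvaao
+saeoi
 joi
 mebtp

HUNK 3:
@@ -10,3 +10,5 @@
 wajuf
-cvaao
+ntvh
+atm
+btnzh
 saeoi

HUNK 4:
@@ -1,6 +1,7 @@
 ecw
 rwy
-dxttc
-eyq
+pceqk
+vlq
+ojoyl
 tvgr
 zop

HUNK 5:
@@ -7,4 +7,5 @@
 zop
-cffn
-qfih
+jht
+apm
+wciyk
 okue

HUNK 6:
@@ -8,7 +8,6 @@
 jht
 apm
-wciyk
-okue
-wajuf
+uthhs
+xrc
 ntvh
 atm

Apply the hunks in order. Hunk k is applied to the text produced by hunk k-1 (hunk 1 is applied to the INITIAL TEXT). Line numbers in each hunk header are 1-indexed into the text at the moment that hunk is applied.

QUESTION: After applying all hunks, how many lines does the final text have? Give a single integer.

Hunk 1: at line 4 remove [ddt] add [zop] -> 14 lines: ecw rwy dxttc eyq tvgr zop cffn qfih okue wajuf iakru jaio joi mebtp
Hunk 2: at line 9 remove [iakru,jaio] add [cvaao,saeoi] -> 14 lines: ecw rwy dxttc eyq tvgr zop cffn qfih okue wajuf cvaao saeoi joi mebtp
Hunk 3: at line 10 remove [cvaao] add [ntvh,atm,btnzh] -> 16 lines: ecw rwy dxttc eyq tvgr zop cffn qfih okue wajuf ntvh atm btnzh saeoi joi mebtp
Hunk 4: at line 1 remove [dxttc,eyq] add [pceqk,vlq,ojoyl] -> 17 lines: ecw rwy pceqk vlq ojoyl tvgr zop cffn qfih okue wajuf ntvh atm btnzh saeoi joi mebtp
Hunk 5: at line 7 remove [cffn,qfih] add [jht,apm,wciyk] -> 18 lines: ecw rwy pceqk vlq ojoyl tvgr zop jht apm wciyk okue wajuf ntvh atm btnzh saeoi joi mebtp
Hunk 6: at line 8 remove [wciyk,okue,wajuf] add [uthhs,xrc] -> 17 lines: ecw rwy pceqk vlq ojoyl tvgr zop jht apm uthhs xrc ntvh atm btnzh saeoi joi mebtp
Final line count: 17

Answer: 17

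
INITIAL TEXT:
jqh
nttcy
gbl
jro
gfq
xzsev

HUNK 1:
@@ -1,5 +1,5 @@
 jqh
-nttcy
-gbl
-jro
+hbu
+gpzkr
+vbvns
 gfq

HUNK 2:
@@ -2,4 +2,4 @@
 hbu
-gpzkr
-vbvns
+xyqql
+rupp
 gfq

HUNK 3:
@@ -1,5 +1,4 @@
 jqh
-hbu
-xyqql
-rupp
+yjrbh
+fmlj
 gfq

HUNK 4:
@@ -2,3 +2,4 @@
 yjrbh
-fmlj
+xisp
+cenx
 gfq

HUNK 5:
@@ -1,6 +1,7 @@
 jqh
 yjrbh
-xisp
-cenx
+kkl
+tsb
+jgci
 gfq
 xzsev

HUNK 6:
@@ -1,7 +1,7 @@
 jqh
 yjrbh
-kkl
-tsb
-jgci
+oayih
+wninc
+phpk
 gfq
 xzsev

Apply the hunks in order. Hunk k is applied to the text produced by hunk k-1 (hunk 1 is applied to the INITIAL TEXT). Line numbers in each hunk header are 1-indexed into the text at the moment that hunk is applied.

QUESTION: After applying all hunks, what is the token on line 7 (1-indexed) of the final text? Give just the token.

Answer: xzsev

Derivation:
Hunk 1: at line 1 remove [nttcy,gbl,jro] add [hbu,gpzkr,vbvns] -> 6 lines: jqh hbu gpzkr vbvns gfq xzsev
Hunk 2: at line 2 remove [gpzkr,vbvns] add [xyqql,rupp] -> 6 lines: jqh hbu xyqql rupp gfq xzsev
Hunk 3: at line 1 remove [hbu,xyqql,rupp] add [yjrbh,fmlj] -> 5 lines: jqh yjrbh fmlj gfq xzsev
Hunk 4: at line 2 remove [fmlj] add [xisp,cenx] -> 6 lines: jqh yjrbh xisp cenx gfq xzsev
Hunk 5: at line 1 remove [xisp,cenx] add [kkl,tsb,jgci] -> 7 lines: jqh yjrbh kkl tsb jgci gfq xzsev
Hunk 6: at line 1 remove [kkl,tsb,jgci] add [oayih,wninc,phpk] -> 7 lines: jqh yjrbh oayih wninc phpk gfq xzsev
Final line 7: xzsev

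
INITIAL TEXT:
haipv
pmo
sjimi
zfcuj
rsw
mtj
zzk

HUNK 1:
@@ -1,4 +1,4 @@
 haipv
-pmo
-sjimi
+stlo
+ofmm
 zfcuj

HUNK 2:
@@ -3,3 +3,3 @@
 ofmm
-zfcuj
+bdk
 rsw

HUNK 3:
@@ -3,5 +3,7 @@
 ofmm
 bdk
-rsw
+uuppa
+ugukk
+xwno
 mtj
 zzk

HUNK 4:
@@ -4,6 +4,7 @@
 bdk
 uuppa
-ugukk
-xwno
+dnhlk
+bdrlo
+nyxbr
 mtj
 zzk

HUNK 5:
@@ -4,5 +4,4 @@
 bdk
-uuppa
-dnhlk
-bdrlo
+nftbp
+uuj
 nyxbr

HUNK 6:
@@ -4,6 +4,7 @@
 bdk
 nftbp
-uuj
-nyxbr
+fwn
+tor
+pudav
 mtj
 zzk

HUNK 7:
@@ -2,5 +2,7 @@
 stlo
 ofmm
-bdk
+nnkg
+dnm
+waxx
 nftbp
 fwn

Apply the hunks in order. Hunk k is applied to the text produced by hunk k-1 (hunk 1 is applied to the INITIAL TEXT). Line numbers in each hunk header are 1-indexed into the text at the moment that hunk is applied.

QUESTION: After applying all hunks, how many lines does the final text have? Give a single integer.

Hunk 1: at line 1 remove [pmo,sjimi] add [stlo,ofmm] -> 7 lines: haipv stlo ofmm zfcuj rsw mtj zzk
Hunk 2: at line 3 remove [zfcuj] add [bdk] -> 7 lines: haipv stlo ofmm bdk rsw mtj zzk
Hunk 3: at line 3 remove [rsw] add [uuppa,ugukk,xwno] -> 9 lines: haipv stlo ofmm bdk uuppa ugukk xwno mtj zzk
Hunk 4: at line 4 remove [ugukk,xwno] add [dnhlk,bdrlo,nyxbr] -> 10 lines: haipv stlo ofmm bdk uuppa dnhlk bdrlo nyxbr mtj zzk
Hunk 5: at line 4 remove [uuppa,dnhlk,bdrlo] add [nftbp,uuj] -> 9 lines: haipv stlo ofmm bdk nftbp uuj nyxbr mtj zzk
Hunk 6: at line 4 remove [uuj,nyxbr] add [fwn,tor,pudav] -> 10 lines: haipv stlo ofmm bdk nftbp fwn tor pudav mtj zzk
Hunk 7: at line 2 remove [bdk] add [nnkg,dnm,waxx] -> 12 lines: haipv stlo ofmm nnkg dnm waxx nftbp fwn tor pudav mtj zzk
Final line count: 12

Answer: 12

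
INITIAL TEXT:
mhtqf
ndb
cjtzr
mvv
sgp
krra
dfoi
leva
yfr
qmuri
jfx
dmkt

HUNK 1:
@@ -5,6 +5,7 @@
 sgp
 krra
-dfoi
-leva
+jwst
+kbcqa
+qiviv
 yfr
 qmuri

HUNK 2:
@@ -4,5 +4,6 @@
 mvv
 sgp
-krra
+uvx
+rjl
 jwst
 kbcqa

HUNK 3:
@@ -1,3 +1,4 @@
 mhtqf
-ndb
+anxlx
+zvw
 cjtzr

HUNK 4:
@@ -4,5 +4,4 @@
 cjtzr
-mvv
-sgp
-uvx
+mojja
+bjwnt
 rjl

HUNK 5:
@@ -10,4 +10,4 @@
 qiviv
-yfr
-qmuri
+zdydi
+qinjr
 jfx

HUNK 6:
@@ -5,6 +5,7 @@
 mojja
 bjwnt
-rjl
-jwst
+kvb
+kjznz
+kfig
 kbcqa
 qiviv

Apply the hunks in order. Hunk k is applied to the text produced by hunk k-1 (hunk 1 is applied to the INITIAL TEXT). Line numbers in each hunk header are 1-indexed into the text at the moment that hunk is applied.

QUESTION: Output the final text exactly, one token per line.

Hunk 1: at line 5 remove [dfoi,leva] add [jwst,kbcqa,qiviv] -> 13 lines: mhtqf ndb cjtzr mvv sgp krra jwst kbcqa qiviv yfr qmuri jfx dmkt
Hunk 2: at line 4 remove [krra] add [uvx,rjl] -> 14 lines: mhtqf ndb cjtzr mvv sgp uvx rjl jwst kbcqa qiviv yfr qmuri jfx dmkt
Hunk 3: at line 1 remove [ndb] add [anxlx,zvw] -> 15 lines: mhtqf anxlx zvw cjtzr mvv sgp uvx rjl jwst kbcqa qiviv yfr qmuri jfx dmkt
Hunk 4: at line 4 remove [mvv,sgp,uvx] add [mojja,bjwnt] -> 14 lines: mhtqf anxlx zvw cjtzr mojja bjwnt rjl jwst kbcqa qiviv yfr qmuri jfx dmkt
Hunk 5: at line 10 remove [yfr,qmuri] add [zdydi,qinjr] -> 14 lines: mhtqf anxlx zvw cjtzr mojja bjwnt rjl jwst kbcqa qiviv zdydi qinjr jfx dmkt
Hunk 6: at line 5 remove [rjl,jwst] add [kvb,kjznz,kfig] -> 15 lines: mhtqf anxlx zvw cjtzr mojja bjwnt kvb kjznz kfig kbcqa qiviv zdydi qinjr jfx dmkt

Answer: mhtqf
anxlx
zvw
cjtzr
mojja
bjwnt
kvb
kjznz
kfig
kbcqa
qiviv
zdydi
qinjr
jfx
dmkt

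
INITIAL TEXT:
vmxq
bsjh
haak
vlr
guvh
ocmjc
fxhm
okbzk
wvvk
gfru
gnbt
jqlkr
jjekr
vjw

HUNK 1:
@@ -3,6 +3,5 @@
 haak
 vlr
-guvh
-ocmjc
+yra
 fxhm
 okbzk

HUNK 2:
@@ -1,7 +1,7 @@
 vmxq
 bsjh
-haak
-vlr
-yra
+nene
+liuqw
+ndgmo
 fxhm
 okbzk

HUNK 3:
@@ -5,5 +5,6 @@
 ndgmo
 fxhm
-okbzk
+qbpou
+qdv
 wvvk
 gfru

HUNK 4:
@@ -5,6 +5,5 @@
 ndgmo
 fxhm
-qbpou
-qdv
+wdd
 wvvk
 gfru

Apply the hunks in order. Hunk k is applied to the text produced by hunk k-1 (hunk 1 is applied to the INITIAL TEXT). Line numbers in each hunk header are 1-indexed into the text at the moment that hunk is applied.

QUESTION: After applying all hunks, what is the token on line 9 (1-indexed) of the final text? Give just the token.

Hunk 1: at line 3 remove [guvh,ocmjc] add [yra] -> 13 lines: vmxq bsjh haak vlr yra fxhm okbzk wvvk gfru gnbt jqlkr jjekr vjw
Hunk 2: at line 1 remove [haak,vlr,yra] add [nene,liuqw,ndgmo] -> 13 lines: vmxq bsjh nene liuqw ndgmo fxhm okbzk wvvk gfru gnbt jqlkr jjekr vjw
Hunk 3: at line 5 remove [okbzk] add [qbpou,qdv] -> 14 lines: vmxq bsjh nene liuqw ndgmo fxhm qbpou qdv wvvk gfru gnbt jqlkr jjekr vjw
Hunk 4: at line 5 remove [qbpou,qdv] add [wdd] -> 13 lines: vmxq bsjh nene liuqw ndgmo fxhm wdd wvvk gfru gnbt jqlkr jjekr vjw
Final line 9: gfru

Answer: gfru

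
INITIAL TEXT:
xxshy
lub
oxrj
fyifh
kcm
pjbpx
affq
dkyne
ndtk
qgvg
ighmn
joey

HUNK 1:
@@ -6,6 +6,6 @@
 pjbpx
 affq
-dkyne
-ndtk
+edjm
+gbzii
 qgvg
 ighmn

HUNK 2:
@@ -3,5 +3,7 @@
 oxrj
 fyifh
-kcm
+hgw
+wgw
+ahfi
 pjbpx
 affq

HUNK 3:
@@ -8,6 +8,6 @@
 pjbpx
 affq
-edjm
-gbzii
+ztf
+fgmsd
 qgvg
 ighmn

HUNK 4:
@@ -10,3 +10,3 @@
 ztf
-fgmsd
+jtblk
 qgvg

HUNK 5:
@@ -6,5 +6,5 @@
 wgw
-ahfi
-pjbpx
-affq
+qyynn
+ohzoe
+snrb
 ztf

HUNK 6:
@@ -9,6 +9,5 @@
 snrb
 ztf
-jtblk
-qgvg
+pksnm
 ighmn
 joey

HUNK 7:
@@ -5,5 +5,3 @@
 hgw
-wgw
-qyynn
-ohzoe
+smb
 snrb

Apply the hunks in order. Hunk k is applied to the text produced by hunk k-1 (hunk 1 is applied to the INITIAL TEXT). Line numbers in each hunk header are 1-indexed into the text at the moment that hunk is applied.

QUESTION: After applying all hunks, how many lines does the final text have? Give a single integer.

Answer: 11

Derivation:
Hunk 1: at line 6 remove [dkyne,ndtk] add [edjm,gbzii] -> 12 lines: xxshy lub oxrj fyifh kcm pjbpx affq edjm gbzii qgvg ighmn joey
Hunk 2: at line 3 remove [kcm] add [hgw,wgw,ahfi] -> 14 lines: xxshy lub oxrj fyifh hgw wgw ahfi pjbpx affq edjm gbzii qgvg ighmn joey
Hunk 3: at line 8 remove [edjm,gbzii] add [ztf,fgmsd] -> 14 lines: xxshy lub oxrj fyifh hgw wgw ahfi pjbpx affq ztf fgmsd qgvg ighmn joey
Hunk 4: at line 10 remove [fgmsd] add [jtblk] -> 14 lines: xxshy lub oxrj fyifh hgw wgw ahfi pjbpx affq ztf jtblk qgvg ighmn joey
Hunk 5: at line 6 remove [ahfi,pjbpx,affq] add [qyynn,ohzoe,snrb] -> 14 lines: xxshy lub oxrj fyifh hgw wgw qyynn ohzoe snrb ztf jtblk qgvg ighmn joey
Hunk 6: at line 9 remove [jtblk,qgvg] add [pksnm] -> 13 lines: xxshy lub oxrj fyifh hgw wgw qyynn ohzoe snrb ztf pksnm ighmn joey
Hunk 7: at line 5 remove [wgw,qyynn,ohzoe] add [smb] -> 11 lines: xxshy lub oxrj fyifh hgw smb snrb ztf pksnm ighmn joey
Final line count: 11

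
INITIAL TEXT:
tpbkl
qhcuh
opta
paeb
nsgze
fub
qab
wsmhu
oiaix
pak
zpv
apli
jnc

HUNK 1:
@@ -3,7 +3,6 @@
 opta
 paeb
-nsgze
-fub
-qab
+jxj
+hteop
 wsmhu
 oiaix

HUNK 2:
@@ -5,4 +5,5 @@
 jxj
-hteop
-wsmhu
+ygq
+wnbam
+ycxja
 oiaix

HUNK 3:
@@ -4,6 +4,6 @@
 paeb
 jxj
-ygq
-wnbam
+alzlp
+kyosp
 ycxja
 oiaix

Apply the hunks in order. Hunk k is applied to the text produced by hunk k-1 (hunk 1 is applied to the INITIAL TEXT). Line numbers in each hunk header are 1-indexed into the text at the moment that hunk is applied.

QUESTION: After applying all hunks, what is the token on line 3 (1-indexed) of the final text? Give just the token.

Hunk 1: at line 3 remove [nsgze,fub,qab] add [jxj,hteop] -> 12 lines: tpbkl qhcuh opta paeb jxj hteop wsmhu oiaix pak zpv apli jnc
Hunk 2: at line 5 remove [hteop,wsmhu] add [ygq,wnbam,ycxja] -> 13 lines: tpbkl qhcuh opta paeb jxj ygq wnbam ycxja oiaix pak zpv apli jnc
Hunk 3: at line 4 remove [ygq,wnbam] add [alzlp,kyosp] -> 13 lines: tpbkl qhcuh opta paeb jxj alzlp kyosp ycxja oiaix pak zpv apli jnc
Final line 3: opta

Answer: opta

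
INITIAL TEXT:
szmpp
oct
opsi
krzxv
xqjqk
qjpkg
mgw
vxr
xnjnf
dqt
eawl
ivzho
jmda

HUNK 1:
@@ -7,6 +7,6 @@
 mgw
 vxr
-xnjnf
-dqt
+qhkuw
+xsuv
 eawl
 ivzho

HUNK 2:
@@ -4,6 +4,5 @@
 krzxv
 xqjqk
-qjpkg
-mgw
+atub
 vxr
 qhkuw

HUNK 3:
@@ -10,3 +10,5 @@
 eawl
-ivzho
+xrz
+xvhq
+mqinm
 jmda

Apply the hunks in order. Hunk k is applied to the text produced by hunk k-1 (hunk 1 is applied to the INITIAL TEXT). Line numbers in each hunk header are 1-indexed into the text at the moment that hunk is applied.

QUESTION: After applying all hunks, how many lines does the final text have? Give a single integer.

Hunk 1: at line 7 remove [xnjnf,dqt] add [qhkuw,xsuv] -> 13 lines: szmpp oct opsi krzxv xqjqk qjpkg mgw vxr qhkuw xsuv eawl ivzho jmda
Hunk 2: at line 4 remove [qjpkg,mgw] add [atub] -> 12 lines: szmpp oct opsi krzxv xqjqk atub vxr qhkuw xsuv eawl ivzho jmda
Hunk 3: at line 10 remove [ivzho] add [xrz,xvhq,mqinm] -> 14 lines: szmpp oct opsi krzxv xqjqk atub vxr qhkuw xsuv eawl xrz xvhq mqinm jmda
Final line count: 14

Answer: 14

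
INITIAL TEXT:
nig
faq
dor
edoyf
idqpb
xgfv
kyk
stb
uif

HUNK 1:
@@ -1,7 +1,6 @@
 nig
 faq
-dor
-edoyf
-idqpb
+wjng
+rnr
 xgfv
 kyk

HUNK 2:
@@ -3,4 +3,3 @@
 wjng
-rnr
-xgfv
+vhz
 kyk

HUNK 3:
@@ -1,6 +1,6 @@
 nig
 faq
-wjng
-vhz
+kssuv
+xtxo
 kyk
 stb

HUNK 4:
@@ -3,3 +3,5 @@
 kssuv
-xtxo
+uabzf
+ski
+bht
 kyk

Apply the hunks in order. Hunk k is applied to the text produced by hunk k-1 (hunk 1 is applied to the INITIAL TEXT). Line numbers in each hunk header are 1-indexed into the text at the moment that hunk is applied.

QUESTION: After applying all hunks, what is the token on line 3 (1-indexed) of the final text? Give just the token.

Answer: kssuv

Derivation:
Hunk 1: at line 1 remove [dor,edoyf,idqpb] add [wjng,rnr] -> 8 lines: nig faq wjng rnr xgfv kyk stb uif
Hunk 2: at line 3 remove [rnr,xgfv] add [vhz] -> 7 lines: nig faq wjng vhz kyk stb uif
Hunk 3: at line 1 remove [wjng,vhz] add [kssuv,xtxo] -> 7 lines: nig faq kssuv xtxo kyk stb uif
Hunk 4: at line 3 remove [xtxo] add [uabzf,ski,bht] -> 9 lines: nig faq kssuv uabzf ski bht kyk stb uif
Final line 3: kssuv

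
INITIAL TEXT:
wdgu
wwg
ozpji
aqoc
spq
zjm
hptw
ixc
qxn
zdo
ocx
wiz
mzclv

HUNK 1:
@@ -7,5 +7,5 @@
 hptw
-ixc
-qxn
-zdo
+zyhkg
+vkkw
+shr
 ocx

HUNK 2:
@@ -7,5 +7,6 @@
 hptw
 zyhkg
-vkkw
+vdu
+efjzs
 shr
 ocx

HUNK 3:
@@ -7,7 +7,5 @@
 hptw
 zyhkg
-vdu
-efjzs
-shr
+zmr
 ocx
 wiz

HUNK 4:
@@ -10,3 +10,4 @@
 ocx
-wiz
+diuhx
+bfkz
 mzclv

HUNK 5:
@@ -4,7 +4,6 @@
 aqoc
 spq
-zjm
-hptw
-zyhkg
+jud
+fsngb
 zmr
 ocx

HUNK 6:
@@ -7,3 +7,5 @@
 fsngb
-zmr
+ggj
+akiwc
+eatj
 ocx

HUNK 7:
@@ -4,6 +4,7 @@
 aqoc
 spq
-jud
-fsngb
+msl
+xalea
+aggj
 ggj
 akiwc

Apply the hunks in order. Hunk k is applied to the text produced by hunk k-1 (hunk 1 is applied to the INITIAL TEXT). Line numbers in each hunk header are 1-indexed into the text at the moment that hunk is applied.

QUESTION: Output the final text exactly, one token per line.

Hunk 1: at line 7 remove [ixc,qxn,zdo] add [zyhkg,vkkw,shr] -> 13 lines: wdgu wwg ozpji aqoc spq zjm hptw zyhkg vkkw shr ocx wiz mzclv
Hunk 2: at line 7 remove [vkkw] add [vdu,efjzs] -> 14 lines: wdgu wwg ozpji aqoc spq zjm hptw zyhkg vdu efjzs shr ocx wiz mzclv
Hunk 3: at line 7 remove [vdu,efjzs,shr] add [zmr] -> 12 lines: wdgu wwg ozpji aqoc spq zjm hptw zyhkg zmr ocx wiz mzclv
Hunk 4: at line 10 remove [wiz] add [diuhx,bfkz] -> 13 lines: wdgu wwg ozpji aqoc spq zjm hptw zyhkg zmr ocx diuhx bfkz mzclv
Hunk 5: at line 4 remove [zjm,hptw,zyhkg] add [jud,fsngb] -> 12 lines: wdgu wwg ozpji aqoc spq jud fsngb zmr ocx diuhx bfkz mzclv
Hunk 6: at line 7 remove [zmr] add [ggj,akiwc,eatj] -> 14 lines: wdgu wwg ozpji aqoc spq jud fsngb ggj akiwc eatj ocx diuhx bfkz mzclv
Hunk 7: at line 4 remove [jud,fsngb] add [msl,xalea,aggj] -> 15 lines: wdgu wwg ozpji aqoc spq msl xalea aggj ggj akiwc eatj ocx diuhx bfkz mzclv

Answer: wdgu
wwg
ozpji
aqoc
spq
msl
xalea
aggj
ggj
akiwc
eatj
ocx
diuhx
bfkz
mzclv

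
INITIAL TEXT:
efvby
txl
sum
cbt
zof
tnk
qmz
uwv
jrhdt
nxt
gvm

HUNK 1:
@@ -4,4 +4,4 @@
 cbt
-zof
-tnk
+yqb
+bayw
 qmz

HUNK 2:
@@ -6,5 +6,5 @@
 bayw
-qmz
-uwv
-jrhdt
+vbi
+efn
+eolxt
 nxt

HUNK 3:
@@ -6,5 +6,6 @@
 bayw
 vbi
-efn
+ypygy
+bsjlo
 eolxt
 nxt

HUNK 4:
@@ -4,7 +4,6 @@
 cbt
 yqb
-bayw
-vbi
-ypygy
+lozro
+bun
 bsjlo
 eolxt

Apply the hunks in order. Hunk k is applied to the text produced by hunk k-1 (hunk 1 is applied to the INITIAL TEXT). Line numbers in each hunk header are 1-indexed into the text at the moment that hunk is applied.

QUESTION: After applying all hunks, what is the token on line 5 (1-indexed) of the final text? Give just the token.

Hunk 1: at line 4 remove [zof,tnk] add [yqb,bayw] -> 11 lines: efvby txl sum cbt yqb bayw qmz uwv jrhdt nxt gvm
Hunk 2: at line 6 remove [qmz,uwv,jrhdt] add [vbi,efn,eolxt] -> 11 lines: efvby txl sum cbt yqb bayw vbi efn eolxt nxt gvm
Hunk 3: at line 6 remove [efn] add [ypygy,bsjlo] -> 12 lines: efvby txl sum cbt yqb bayw vbi ypygy bsjlo eolxt nxt gvm
Hunk 4: at line 4 remove [bayw,vbi,ypygy] add [lozro,bun] -> 11 lines: efvby txl sum cbt yqb lozro bun bsjlo eolxt nxt gvm
Final line 5: yqb

Answer: yqb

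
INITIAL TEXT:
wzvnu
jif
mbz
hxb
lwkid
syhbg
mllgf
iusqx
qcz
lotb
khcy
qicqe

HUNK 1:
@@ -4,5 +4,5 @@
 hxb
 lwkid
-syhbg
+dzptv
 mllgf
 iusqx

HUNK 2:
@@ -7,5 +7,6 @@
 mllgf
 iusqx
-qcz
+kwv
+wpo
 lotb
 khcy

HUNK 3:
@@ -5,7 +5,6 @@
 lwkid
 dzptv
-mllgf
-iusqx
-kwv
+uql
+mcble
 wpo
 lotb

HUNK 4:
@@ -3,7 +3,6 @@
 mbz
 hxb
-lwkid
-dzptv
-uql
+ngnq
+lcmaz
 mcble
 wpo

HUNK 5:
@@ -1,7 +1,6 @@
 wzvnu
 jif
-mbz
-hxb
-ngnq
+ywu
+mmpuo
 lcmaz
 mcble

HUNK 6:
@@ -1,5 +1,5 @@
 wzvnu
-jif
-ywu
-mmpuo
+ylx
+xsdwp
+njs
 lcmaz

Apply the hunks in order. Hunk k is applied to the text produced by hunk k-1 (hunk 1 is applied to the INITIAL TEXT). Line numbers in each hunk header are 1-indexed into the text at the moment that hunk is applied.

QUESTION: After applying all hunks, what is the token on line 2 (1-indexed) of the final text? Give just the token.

Hunk 1: at line 4 remove [syhbg] add [dzptv] -> 12 lines: wzvnu jif mbz hxb lwkid dzptv mllgf iusqx qcz lotb khcy qicqe
Hunk 2: at line 7 remove [qcz] add [kwv,wpo] -> 13 lines: wzvnu jif mbz hxb lwkid dzptv mllgf iusqx kwv wpo lotb khcy qicqe
Hunk 3: at line 5 remove [mllgf,iusqx,kwv] add [uql,mcble] -> 12 lines: wzvnu jif mbz hxb lwkid dzptv uql mcble wpo lotb khcy qicqe
Hunk 4: at line 3 remove [lwkid,dzptv,uql] add [ngnq,lcmaz] -> 11 lines: wzvnu jif mbz hxb ngnq lcmaz mcble wpo lotb khcy qicqe
Hunk 5: at line 1 remove [mbz,hxb,ngnq] add [ywu,mmpuo] -> 10 lines: wzvnu jif ywu mmpuo lcmaz mcble wpo lotb khcy qicqe
Hunk 6: at line 1 remove [jif,ywu,mmpuo] add [ylx,xsdwp,njs] -> 10 lines: wzvnu ylx xsdwp njs lcmaz mcble wpo lotb khcy qicqe
Final line 2: ylx

Answer: ylx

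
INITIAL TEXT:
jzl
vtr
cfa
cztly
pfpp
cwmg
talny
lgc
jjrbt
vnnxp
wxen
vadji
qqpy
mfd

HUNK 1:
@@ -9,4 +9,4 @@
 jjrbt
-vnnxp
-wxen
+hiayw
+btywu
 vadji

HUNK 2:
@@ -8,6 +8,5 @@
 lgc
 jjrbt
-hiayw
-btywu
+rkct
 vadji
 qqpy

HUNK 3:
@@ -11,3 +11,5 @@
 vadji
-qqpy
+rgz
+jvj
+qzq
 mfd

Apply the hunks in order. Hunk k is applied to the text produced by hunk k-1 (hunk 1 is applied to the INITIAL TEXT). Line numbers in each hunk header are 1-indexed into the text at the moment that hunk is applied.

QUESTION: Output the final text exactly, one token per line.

Answer: jzl
vtr
cfa
cztly
pfpp
cwmg
talny
lgc
jjrbt
rkct
vadji
rgz
jvj
qzq
mfd

Derivation:
Hunk 1: at line 9 remove [vnnxp,wxen] add [hiayw,btywu] -> 14 lines: jzl vtr cfa cztly pfpp cwmg talny lgc jjrbt hiayw btywu vadji qqpy mfd
Hunk 2: at line 8 remove [hiayw,btywu] add [rkct] -> 13 lines: jzl vtr cfa cztly pfpp cwmg talny lgc jjrbt rkct vadji qqpy mfd
Hunk 3: at line 11 remove [qqpy] add [rgz,jvj,qzq] -> 15 lines: jzl vtr cfa cztly pfpp cwmg talny lgc jjrbt rkct vadji rgz jvj qzq mfd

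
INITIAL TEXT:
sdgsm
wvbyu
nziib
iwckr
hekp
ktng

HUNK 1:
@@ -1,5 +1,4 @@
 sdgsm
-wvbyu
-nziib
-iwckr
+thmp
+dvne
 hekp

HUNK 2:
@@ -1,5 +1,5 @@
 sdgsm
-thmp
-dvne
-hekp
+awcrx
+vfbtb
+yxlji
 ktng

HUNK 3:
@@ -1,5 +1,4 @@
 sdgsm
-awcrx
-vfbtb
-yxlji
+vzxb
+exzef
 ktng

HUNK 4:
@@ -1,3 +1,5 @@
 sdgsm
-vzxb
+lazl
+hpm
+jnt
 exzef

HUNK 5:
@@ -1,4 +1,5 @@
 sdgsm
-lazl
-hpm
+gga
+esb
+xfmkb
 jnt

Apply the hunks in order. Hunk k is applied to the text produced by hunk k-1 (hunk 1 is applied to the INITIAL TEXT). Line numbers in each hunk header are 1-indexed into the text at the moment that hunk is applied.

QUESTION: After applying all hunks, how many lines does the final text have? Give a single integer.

Hunk 1: at line 1 remove [wvbyu,nziib,iwckr] add [thmp,dvne] -> 5 lines: sdgsm thmp dvne hekp ktng
Hunk 2: at line 1 remove [thmp,dvne,hekp] add [awcrx,vfbtb,yxlji] -> 5 lines: sdgsm awcrx vfbtb yxlji ktng
Hunk 3: at line 1 remove [awcrx,vfbtb,yxlji] add [vzxb,exzef] -> 4 lines: sdgsm vzxb exzef ktng
Hunk 4: at line 1 remove [vzxb] add [lazl,hpm,jnt] -> 6 lines: sdgsm lazl hpm jnt exzef ktng
Hunk 5: at line 1 remove [lazl,hpm] add [gga,esb,xfmkb] -> 7 lines: sdgsm gga esb xfmkb jnt exzef ktng
Final line count: 7

Answer: 7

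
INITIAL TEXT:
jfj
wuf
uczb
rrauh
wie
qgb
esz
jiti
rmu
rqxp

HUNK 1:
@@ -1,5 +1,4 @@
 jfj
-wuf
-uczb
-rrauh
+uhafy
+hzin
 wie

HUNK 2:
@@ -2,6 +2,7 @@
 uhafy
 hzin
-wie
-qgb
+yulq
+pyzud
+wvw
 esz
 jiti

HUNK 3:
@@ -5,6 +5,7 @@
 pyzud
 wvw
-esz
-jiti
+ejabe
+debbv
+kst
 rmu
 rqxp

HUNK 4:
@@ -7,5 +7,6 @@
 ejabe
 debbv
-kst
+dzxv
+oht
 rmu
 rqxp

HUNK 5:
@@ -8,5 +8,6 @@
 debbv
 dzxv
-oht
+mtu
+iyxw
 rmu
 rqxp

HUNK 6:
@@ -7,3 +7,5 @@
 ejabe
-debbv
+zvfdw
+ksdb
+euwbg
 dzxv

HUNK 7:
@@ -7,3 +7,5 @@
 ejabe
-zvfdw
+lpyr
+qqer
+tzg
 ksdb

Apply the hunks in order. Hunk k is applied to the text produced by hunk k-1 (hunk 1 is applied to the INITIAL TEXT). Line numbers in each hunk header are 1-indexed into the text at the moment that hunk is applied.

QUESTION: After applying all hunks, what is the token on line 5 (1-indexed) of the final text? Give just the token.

Hunk 1: at line 1 remove [wuf,uczb,rrauh] add [uhafy,hzin] -> 9 lines: jfj uhafy hzin wie qgb esz jiti rmu rqxp
Hunk 2: at line 2 remove [wie,qgb] add [yulq,pyzud,wvw] -> 10 lines: jfj uhafy hzin yulq pyzud wvw esz jiti rmu rqxp
Hunk 3: at line 5 remove [esz,jiti] add [ejabe,debbv,kst] -> 11 lines: jfj uhafy hzin yulq pyzud wvw ejabe debbv kst rmu rqxp
Hunk 4: at line 7 remove [kst] add [dzxv,oht] -> 12 lines: jfj uhafy hzin yulq pyzud wvw ejabe debbv dzxv oht rmu rqxp
Hunk 5: at line 8 remove [oht] add [mtu,iyxw] -> 13 lines: jfj uhafy hzin yulq pyzud wvw ejabe debbv dzxv mtu iyxw rmu rqxp
Hunk 6: at line 7 remove [debbv] add [zvfdw,ksdb,euwbg] -> 15 lines: jfj uhafy hzin yulq pyzud wvw ejabe zvfdw ksdb euwbg dzxv mtu iyxw rmu rqxp
Hunk 7: at line 7 remove [zvfdw] add [lpyr,qqer,tzg] -> 17 lines: jfj uhafy hzin yulq pyzud wvw ejabe lpyr qqer tzg ksdb euwbg dzxv mtu iyxw rmu rqxp
Final line 5: pyzud

Answer: pyzud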